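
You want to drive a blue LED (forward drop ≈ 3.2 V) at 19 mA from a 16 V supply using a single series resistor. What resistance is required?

The resistor drops V_S − V_D = 16 − 3.2 = 12.8 V at 19 mA.
R = 12.8 V / 19 mA = 0.674 kΩ.

R ≈ 0.67 kΩ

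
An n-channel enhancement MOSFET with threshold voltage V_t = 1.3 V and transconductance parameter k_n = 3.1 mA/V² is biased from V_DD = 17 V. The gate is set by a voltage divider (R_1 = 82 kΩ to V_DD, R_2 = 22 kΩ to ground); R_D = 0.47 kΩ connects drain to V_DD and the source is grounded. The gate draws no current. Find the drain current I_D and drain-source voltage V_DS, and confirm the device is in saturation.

V_G = V_DD·R_2/(R_1+R_2) = 17×22/104 = 3.6 V. With the source grounded, V_GS = V_G = 3.6 V.
Assume saturation: I_D = (k_n/2)(V_GS − V_t)² = (3.1/2)×(3.6 − 1.3)² = 1.55×2.3² = 8.17 mA.
V_DS = V_DD − I_D·R_D = 17 − 8.17×0.47 = 13.2 V.
Saturation requires V_DS ≥ V_GS − V_t = 2.3 V; 13.2 ≥ 2.3 ✓.

I_D ≈ 8.2 mA, V_DS ≈ 13 V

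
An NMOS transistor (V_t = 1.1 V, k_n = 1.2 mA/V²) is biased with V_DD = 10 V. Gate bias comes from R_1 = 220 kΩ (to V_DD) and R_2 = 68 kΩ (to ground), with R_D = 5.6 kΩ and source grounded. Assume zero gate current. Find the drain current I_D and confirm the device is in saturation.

I_D ≈ 0.95 mA

V_G = V_DD·R_2/(R_1+R_2) = 10×68/288 = 2.36 V. With the source grounded, V_GS = V_G = 2.36 V.
Assume saturation: I_D = (k_n/2)(V_GS − V_t)² = (1.2/2)×(2.36 − 1.1)² = 0.6×1.26² = 0.954 mA.
V_DS = V_DD − I_D·R_D = 10 − 0.954×5.6 = 4.66 V.
Saturation requires V_DS ≥ V_GS − V_t = 1.26 V; 4.66 ≥ 1.26 ✓.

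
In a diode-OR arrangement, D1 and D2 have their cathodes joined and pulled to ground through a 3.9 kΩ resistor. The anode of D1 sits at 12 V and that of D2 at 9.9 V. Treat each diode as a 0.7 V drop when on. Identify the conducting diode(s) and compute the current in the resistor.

Assume both conduct. Then node N would need to be at both 12−0.7 = 11.3 V and 9.9−0.7 = 9.2 V, which is impossible.
Assume only D1 conducts: V_N = 12 − 0.7 = 11.3 V, so I_R = 11.3/3.9 = 2.9 mA.
Check D2: its anode-to-cathode voltage is 9.9 − 11.3 = -1.4 V < 0.7 V, so it is off. The assumption is consistent.

Only D1 conducts; I_R ≈ 2.9 mA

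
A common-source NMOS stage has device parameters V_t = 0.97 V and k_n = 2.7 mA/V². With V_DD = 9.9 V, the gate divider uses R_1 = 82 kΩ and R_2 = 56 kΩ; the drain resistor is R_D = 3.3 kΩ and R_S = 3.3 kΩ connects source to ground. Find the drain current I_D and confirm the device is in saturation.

V_G = V_DD·R_2/(R_1+R_2) = 9.9×56/138 = 4.02 V.
Assume saturation: I_D = (k_n/2)(V_GS − V_t)² with V_GS = V_G − I_D·R_S = 4.02 − 3.3·I_D.
Substituting gives 14.7·I_D² − 28.2·I_D + 12.5 = 0, with roots I_D = 0.705 or 1.21 mA.
The root I_D = 1.21 mA gives V_GS = 0.0231 V ≤ V_t, so take I_D = 0.705 mA.
Then V_GS = 1.69 V and V_DS = V_DD − I_D(R_D+R_S) = 9.9 − 0.705×6.6 = 5.25 V.
Saturation requires V_DS ≥ V_GS − V_t = 0.722 V; 5.25 ≥ 0.722 ✓.

I_D ≈ 0.7 mA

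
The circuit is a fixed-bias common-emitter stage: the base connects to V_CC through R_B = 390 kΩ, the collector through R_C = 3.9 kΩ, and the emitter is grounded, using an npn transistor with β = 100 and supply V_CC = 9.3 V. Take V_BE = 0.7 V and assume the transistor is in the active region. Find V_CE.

V_CE ≈ 0.7 V

Base loop: V_CC = I_B·R_B + V_BE, so I_B = (9.3 − 0.7)/390 kΩ = 0.0221 mA.
In the active region I_C = β·I_B = 100 × 0.0221 = 2.21 mA.
Collector loop: V_CE = V_CC − I_C·R_C = 9.3 − 2.21×3.9 = 0.7 V.
Since V_CE = 0.7 V > V_CE(sat) ≈ 0.2 V, the transistor is in the active region as assumed.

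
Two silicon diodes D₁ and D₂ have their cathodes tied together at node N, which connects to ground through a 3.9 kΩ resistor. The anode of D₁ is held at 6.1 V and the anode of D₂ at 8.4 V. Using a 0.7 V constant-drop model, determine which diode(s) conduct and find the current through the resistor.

Only D₂ conducts; I_R ≈ 2 mA

Assume both conduct. Then node N would need to be at both 6.1−0.7 = 5.4 V and 8.4−0.7 = 7.7 V, which is impossible.
Assume only D₂ conducts: V_N = 8.4 − 0.7 = 7.7 V, so I_R = 7.7/3.9 = 1.97 mA.
Check D₁: its anode-to-cathode voltage is 6.1 − 7.7 = -1.6 V < 0.7 V, so it is off. The assumption is consistent.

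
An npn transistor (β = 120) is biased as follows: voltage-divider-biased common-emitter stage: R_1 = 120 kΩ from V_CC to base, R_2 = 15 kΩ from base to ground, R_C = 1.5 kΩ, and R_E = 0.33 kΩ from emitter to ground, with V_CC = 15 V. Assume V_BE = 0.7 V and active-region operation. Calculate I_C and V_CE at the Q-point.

I_C ≈ 2.2 mA, V_CE ≈ 11 V

Thevenize the base divider: V_Th = V_CC·R_2/(R_1+R_2) = 15×15/135 = 1.67 V, R_Th = R_1‖R_2 = 13.3 kΩ.
Base-emitter loop: V_Th = I_B·R_Th + V_BE + (β+1)I_B·R_E, so I_B = (1.67 − 0.7) / (13.3 + 121×0.33) = 0.0181 mA.
I_C = β·I_B = 120×0.0181 = 2.18 mA, and I_E = (β+1)I_B = 2.2 mA.
V_CE = V_CC − I_C·R_C − I_E·R_E = 15 − 2.18×1.5 − 2.2×0.33 = 11 V.
V_CE = 11 V > 0.2 V confirms active-region operation.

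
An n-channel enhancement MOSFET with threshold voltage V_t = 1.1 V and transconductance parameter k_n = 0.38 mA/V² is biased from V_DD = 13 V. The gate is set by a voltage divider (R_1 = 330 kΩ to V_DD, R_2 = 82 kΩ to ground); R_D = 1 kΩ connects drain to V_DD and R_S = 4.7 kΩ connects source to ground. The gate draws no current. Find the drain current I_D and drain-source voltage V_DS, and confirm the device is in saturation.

V_G = V_DD·R_2/(R_1+R_2) = 13×82/412 = 2.59 V.
Assume saturation: I_D = (k_n/2)(V_GS − V_t)² with V_GS = V_G − I_D·R_S = 2.59 − 4.7·I_D.
Substituting gives 4.2·I_D² − 3.66·I_D + 0.42 = 0, with roots I_D = 0.136 or 0.735 mA.
The root I_D = 0.735 mA gives V_GS = -0.867 V ≤ V_t, so take I_D = 0.136 mA.
Then V_GS = 1.95 V and V_DS = V_DD − I_D(R_D+R_S) = 13 − 0.136×5.7 = 12.2 V.
Saturation requires V_DS ≥ V_GS − V_t = 0.847 V; 12.2 ≥ 0.847 ✓.

I_D ≈ 0.14 mA, V_DS ≈ 12 V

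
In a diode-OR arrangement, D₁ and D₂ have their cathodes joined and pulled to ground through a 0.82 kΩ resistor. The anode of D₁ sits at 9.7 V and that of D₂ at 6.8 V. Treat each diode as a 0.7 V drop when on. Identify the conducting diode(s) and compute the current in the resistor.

Assume both conduct. Then node N would need to be at both 9.7−0.7 = 9 V and 6.8−0.7 = 6.1 V, which is impossible.
Assume only D₁ conducts: V_N = 9.7 − 0.7 = 9 V, so I_R = 9/0.82 = 11 mA.
Check D₂: its anode-to-cathode voltage is 6.8 − 9 = -2.2 V < 0.7 V, so it is off. The assumption is consistent.

Only D₁ conducts; I_R ≈ 11 mA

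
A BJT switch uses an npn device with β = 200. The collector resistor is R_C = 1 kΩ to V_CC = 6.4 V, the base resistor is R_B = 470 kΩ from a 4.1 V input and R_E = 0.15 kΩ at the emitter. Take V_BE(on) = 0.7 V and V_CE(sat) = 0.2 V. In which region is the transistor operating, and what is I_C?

Assume active. Base-emitter loop: I_B = (V_BB − V_BE)/(R_B + (β+1)R_E) = (4.1 − 0.7)/(470 + 201×0.15) = 0.0068 mA.
I_C = β·I_B = 200×0.0068 = 1.36 mA.
V_CE = V_CC − I_C·R_C − I_E·R_E = 6.4 − 1.36×1 − 1.37×0.15 = 4.84 V > V_CE(sat), so the active-region assumption holds.

active; I_C ≈ 1.4 mA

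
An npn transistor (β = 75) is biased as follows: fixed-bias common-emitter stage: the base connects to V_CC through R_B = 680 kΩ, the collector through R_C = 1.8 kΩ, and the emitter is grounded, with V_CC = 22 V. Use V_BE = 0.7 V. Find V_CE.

V_CE ≈ 18 V

Base loop: V_CC = I_B·R_B + V_BE, so I_B = (22 − 0.7)/680 kΩ = 0.0313 mA.
In the active region I_C = β·I_B = 75 × 0.0313 = 2.35 mA.
Collector loop: V_CE = V_CC − I_C·R_C = 22 − 2.35×1.8 = 17.8 V.
Since V_CE = 17.8 V > V_CE(sat) ≈ 0.2 V, the transistor is in the active region as assumed.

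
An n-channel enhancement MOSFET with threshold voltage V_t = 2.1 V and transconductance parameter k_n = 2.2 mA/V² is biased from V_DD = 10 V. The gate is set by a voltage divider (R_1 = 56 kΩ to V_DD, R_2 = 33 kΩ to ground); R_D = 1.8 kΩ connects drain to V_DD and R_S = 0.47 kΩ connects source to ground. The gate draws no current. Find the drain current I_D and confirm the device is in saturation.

V_G = V_DD·R_2/(R_1+R_2) = 10×33/89 = 3.71 V.
Assume saturation: I_D = (k_n/2)(V_GS − V_t)² with V_GS = V_G − I_D·R_S = 3.71 − 0.47·I_D.
Substituting gives 0.243·I_D² − 2.66·I_D + 2.84 = 0, with roots I_D = 1.2 or 9.76 mA.
The root I_D = 9.76 mA gives V_GS = -0.878 V ≤ V_t, so take I_D = 1.2 mA.
Then V_GS = 3.14 V and V_DS = V_DD − I_D(R_D+R_S) = 10 − 1.2×2.27 = 7.28 V.
Saturation requires V_DS ≥ V_GS − V_t = 1.04 V; 7.28 ≥ 1.04 ✓.

I_D ≈ 1.2 mA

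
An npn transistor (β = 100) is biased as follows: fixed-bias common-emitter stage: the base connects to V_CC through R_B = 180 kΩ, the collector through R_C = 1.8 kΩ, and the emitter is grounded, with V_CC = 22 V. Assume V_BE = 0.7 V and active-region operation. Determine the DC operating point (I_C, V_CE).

I_C ≈ 12 mA, V_CE ≈ 0.7 V

Base loop: V_CC = I_B·R_B + V_BE, so I_B = (22 − 0.7)/180 kΩ = 0.118 mA.
In the active region I_C = β·I_B = 100 × 0.118 = 11.8 mA.
Collector loop: V_CE = V_CC − I_C·R_C = 22 − 11.8×1.8 = 0.7 V.
Since V_CE = 0.7 V > V_CE(sat) ≈ 0.2 V, the transistor is in the active region as assumed.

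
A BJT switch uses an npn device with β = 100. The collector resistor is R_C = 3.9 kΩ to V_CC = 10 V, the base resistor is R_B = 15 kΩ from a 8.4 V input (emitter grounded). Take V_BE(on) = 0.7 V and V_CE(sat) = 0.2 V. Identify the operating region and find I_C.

Assume active: I_B = (8.4 − 0.7)/15 = 0.513 mA, giving I_C = β·I_B = 51.3 mA.
But then V_CE = 10 − 51.3×3.9 = -190 V < V_CE(sat) = 0.2 V — impossible in the active region.
So the transistor is saturated. With V_CE = 0.2 V, I_C = (V_CC − 0.2)/R_C = 9.8/3.9 = 2.51 mA.
Check: β·I_B = 51.3 mA > I_C = 2.51 mA, confirming saturation.

saturation; I_C ≈ 2.5 mA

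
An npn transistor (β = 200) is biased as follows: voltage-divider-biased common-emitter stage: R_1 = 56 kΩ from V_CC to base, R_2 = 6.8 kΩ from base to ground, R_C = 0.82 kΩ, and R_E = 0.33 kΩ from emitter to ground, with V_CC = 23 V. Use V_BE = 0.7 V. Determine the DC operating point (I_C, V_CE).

Thevenize the base divider: V_Th = V_CC·R_2/(R_1+R_2) = 23×6.8/62.8 = 2.49 V, R_Th = R_1‖R_2 = 6.06 kΩ.
Base-emitter loop: V_Th = I_B·R_Th + V_BE + (β+1)I_B·R_E, so I_B = (2.49 − 0.7) / (6.06 + 201×0.33) = 0.0247 mA.
I_C = β·I_B = 200×0.0247 = 4.95 mA, and I_E = (β+1)I_B = 4.97 mA.
V_CE = V_CC − I_C·R_C − I_E·R_E = 23 − 4.95×0.82 − 4.97×0.33 = 17.3 V.
V_CE = 17.3 V > 0.2 V confirms active-region operation.

I_C ≈ 4.9 mA, V_CE ≈ 17 V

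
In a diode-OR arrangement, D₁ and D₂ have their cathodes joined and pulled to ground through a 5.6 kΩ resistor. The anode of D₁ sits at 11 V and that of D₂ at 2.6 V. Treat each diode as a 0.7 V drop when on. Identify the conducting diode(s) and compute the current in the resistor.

Assume both conduct. Then node N would need to be at both 11−0.7 = 10.3 V and 2.6−0.7 = 1.9 V, which is impossible.
Assume only D₁ conducts: V_N = 11 − 0.7 = 10.3 V, so I_R = 10.3/5.6 = 1.84 mA.
Check D₂: its anode-to-cathode voltage is 2.6 − 10.3 = -7.7 V < 0.7 V, so it is off. The assumption is consistent.

Only D₁ conducts; I_R ≈ 1.8 mA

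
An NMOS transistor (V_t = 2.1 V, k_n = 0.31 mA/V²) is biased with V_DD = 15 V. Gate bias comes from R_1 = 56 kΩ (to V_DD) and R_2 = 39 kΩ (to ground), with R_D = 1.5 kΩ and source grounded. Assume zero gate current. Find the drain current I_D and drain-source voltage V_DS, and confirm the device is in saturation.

I_D ≈ 2.6 mA, V_DS ≈ 11 V

V_G = V_DD·R_2/(R_1+R_2) = 15×39/95 = 6.16 V. With the source grounded, V_GS = V_G = 6.16 V.
Assume saturation: I_D = (k_n/2)(V_GS − V_t)² = (0.31/2)×(6.16 − 2.1)² = 0.155×4.06² = 2.55 mA.
V_DS = V_DD − I_D·R_D = 15 − 2.55×1.5 = 11.2 V.
Saturation requires V_DS ≥ V_GS − V_t = 4.06 V; 11.2 ≥ 4.06 ✓.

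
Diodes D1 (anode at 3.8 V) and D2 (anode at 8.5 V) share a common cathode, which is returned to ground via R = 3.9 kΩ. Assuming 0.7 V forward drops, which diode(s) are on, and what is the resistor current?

Only D2 conducts; I_R ≈ 2 mA

Assume both conduct. Then node N would need to be at both 3.8−0.7 = 3.1 V and 8.5−0.7 = 7.8 V, which is impossible.
Assume only D2 conducts: V_N = 8.5 − 0.7 = 7.8 V, so I_R = 7.8/3.9 = 2 mA.
Check D1: its anode-to-cathode voltage is 3.8 − 7.8 = -4 V < 0.7 V, so it is off. The assumption is consistent.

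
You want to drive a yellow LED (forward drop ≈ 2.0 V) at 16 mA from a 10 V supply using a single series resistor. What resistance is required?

R ≈ 0.5 kΩ

The resistor drops V_S − V_D = 10 − 2.0 = 8 V at 16 mA.
R = 8 V / 16 mA = 0.5 kΩ.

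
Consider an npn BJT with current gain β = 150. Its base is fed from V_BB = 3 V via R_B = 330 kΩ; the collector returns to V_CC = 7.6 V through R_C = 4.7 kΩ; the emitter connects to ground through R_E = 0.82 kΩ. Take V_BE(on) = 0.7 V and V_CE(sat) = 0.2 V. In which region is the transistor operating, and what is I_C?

active; I_C ≈ 0.76 mA

Assume active. Base-emitter loop: I_B = (V_BB − V_BE)/(R_B + (β+1)R_E) = (3 − 0.7)/(330 + 151×0.82) = 0.00507 mA.
I_C = β·I_B = 150×0.00507 = 0.76 mA.
V_CE = V_CC − I_C·R_C − I_E·R_E = 7.6 − 0.76×4.7 − 0.765×0.82 = 3.4 V > V_CE(sat), so the active-region assumption holds.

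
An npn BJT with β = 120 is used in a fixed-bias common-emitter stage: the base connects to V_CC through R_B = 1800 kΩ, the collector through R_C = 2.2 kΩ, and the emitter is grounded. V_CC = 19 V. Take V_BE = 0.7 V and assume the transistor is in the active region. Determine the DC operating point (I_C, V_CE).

I_C ≈ 1.2 mA, V_CE ≈ 16 V

Base loop: V_CC = I_B·R_B + V_BE, so I_B = (19 − 0.7)/1800 kΩ = 0.0102 mA.
In the active region I_C = β·I_B = 120 × 0.0102 = 1.22 mA.
Collector loop: V_CE = V_CC − I_C·R_C = 19 − 1.22×2.2 = 16.3 V.
Since V_CE = 16.3 V > V_CE(sat) ≈ 0.2 V, the transistor is in the active region as assumed.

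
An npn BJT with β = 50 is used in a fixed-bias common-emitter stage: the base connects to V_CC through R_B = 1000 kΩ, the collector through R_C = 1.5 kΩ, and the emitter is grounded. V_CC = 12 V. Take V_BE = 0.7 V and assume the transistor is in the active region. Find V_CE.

Base loop: V_CC = I_B·R_B + V_BE, so I_B = (12 − 0.7)/1000 kΩ = 0.0113 mA.
In the active region I_C = β·I_B = 50 × 0.0113 = 0.565 mA.
Collector loop: V_CE = V_CC − I_C·R_C = 12 − 0.565×1.5 = 11.2 V.
Since V_CE = 11.2 V > V_CE(sat) ≈ 0.2 V, the transistor is in the active region as assumed.

V_CE ≈ 11 V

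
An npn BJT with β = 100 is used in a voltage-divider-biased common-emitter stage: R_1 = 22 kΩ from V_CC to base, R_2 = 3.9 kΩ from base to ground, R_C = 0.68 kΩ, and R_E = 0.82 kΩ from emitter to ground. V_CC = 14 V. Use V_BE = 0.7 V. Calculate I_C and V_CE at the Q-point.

Thevenize the base divider: V_Th = V_CC·R_2/(R_1+R_2) = 14×3.9/25.9 = 2.11 V, R_Th = R_1‖R_2 = 3.31 kΩ.
Base-emitter loop: V_Th = I_B·R_Th + V_BE + (β+1)I_B·R_E, so I_B = (2.11 − 0.7) / (3.31 + 101×0.82) = 0.0163 mA.
I_C = β·I_B = 100×0.0163 = 1.63 mA, and I_E = (β+1)I_B = 1.65 mA.
V_CE = V_CC − I_C·R_C − I_E·R_E = 14 − 1.63×0.68 − 1.65×0.82 = 11.5 V.
V_CE = 11.5 V > 0.2 V confirms active-region operation.

I_C ≈ 1.6 mA, V_CE ≈ 12 V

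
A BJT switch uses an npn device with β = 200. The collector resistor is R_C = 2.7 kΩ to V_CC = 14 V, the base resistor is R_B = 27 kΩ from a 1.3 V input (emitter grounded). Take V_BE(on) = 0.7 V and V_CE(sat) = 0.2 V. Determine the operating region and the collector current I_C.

Assume active. Base-emitter loop: I_B = (V_BB − V_BE)/R_B = (1.3 − 0.7)/27 = 0.0222 mA.
I_C = β·I_B = 200×0.0222 = 4.44 mA.
V_CE = V_CC − I_C·R_C = 14 − 4.44×2.7 = 2 V > V_CE(sat), so the active-region assumption holds.

active; I_C ≈ 4.4 mA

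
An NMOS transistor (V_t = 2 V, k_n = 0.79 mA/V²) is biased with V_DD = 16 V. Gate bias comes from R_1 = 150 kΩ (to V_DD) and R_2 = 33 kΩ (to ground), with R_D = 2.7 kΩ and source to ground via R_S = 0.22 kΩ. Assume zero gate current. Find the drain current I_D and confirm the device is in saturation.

I_D ≈ 0.27 mA

V_G = V_DD·R_2/(R_1+R_2) = 16×33/183 = 2.89 V.
Assume saturation: I_D = (k_n/2)(V_GS − V_t)² with V_GS = V_G − I_D·R_S = 2.89 − 0.22·I_D.
Substituting gives 0.0191·I_D² − 1.15·I_D + 0.31 = 0, with roots I_D = 0.269 or 60.1 mA.
The root I_D = 60.1 mA gives V_GS = -10.3 V ≤ V_t, so take I_D = 0.269 mA.
Then V_GS = 2.83 V and V_DS = V_DD − I_D(R_D+R_S) = 16 − 0.269×2.92 = 15.2 V.
Saturation requires V_DS ≥ V_GS − V_t = 0.826 V; 15.2 ≥ 0.826 ✓.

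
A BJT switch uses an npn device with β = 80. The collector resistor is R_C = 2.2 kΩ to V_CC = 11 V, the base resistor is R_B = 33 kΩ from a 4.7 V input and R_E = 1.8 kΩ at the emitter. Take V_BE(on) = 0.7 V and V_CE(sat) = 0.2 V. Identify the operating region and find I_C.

Assume active. Base-emitter loop: I_B = (V_BB − V_BE)/(R_B + (β+1)R_E) = (4.7 − 0.7)/(33 + 81×1.8) = 0.0224 mA.
I_C = β·I_B = 80×0.0224 = 1.79 mA.
V_CE = V_CC − I_C·R_C − I_E·R_E = 11 − 1.79×2.2 − 1.81×1.8 = 3.8 V > V_CE(sat), so the active-region assumption holds.

active; I_C ≈ 1.8 mA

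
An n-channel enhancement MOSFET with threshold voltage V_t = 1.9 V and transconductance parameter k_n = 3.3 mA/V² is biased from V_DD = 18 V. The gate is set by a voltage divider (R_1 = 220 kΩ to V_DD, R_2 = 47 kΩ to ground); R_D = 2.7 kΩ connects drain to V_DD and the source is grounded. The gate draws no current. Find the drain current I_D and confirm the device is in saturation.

I_D ≈ 2.7 mA

V_G = V_DD·R_2/(R_1+R_2) = 18×47/267 = 3.17 V. With the source grounded, V_GS = V_G = 3.17 V.
Assume saturation: I_D = (k_n/2)(V_GS − V_t)² = (3.3/2)×(3.17 − 1.9)² = 1.65×1.27² = 2.66 mA.
V_DS = V_DD − I_D·R_D = 18 − 2.66×2.7 = 10.8 V.
Saturation requires V_DS ≥ V_GS − V_t = 1.27 V; 10.8 ≥ 1.27 ✓.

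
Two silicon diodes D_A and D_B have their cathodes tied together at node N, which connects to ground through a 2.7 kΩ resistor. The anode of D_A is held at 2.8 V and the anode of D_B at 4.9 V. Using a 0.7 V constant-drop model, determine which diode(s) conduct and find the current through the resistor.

Assume both conduct. Then node N would need to be at both 2.8−0.7 = 2.1 V and 4.9−0.7 = 4.2 V, which is impossible.
Assume only D_B conducts: V_N = 4.9 − 0.7 = 4.2 V, so I_R = 4.2/2.7 = 1.56 mA.
Check D_A: its anode-to-cathode voltage is 2.8 − 4.2 = -1.4 V < 0.7 V, so it is off. The assumption is consistent.

Only D_B conducts; I_R ≈ 1.6 mA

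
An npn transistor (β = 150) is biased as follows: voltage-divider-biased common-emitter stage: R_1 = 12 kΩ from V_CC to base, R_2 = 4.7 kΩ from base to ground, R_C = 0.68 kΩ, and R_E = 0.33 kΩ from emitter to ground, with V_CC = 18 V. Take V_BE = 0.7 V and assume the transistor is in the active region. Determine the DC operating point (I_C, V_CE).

Thevenize the base divider: V_Th = V_CC·R_2/(R_1+R_2) = 18×4.7/16.7 = 5.07 V, R_Th = R_1‖R_2 = 3.38 kΩ.
Base-emitter loop: V_Th = I_B·R_Th + V_BE + (β+1)I_B·R_E, so I_B = (5.07 − 0.7) / (3.38 + 151×0.33) = 0.0821 mA.
I_C = β·I_B = 150×0.0821 = 12.3 mA, and I_E = (β+1)I_B = 12.4 mA.
V_CE = V_CC − I_C·R_C − I_E·R_E = 18 − 12.3×0.68 − 12.4×0.33 = 5.54 V.
V_CE = 5.54 V > 0.2 V confirms active-region operation.

I_C ≈ 12 mA, V_CE ≈ 5.5 V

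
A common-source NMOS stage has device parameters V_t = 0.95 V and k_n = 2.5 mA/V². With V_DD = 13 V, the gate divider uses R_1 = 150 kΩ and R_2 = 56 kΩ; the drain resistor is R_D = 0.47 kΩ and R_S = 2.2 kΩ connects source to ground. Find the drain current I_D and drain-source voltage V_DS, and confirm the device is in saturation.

I_D ≈ 0.81 mA, V_DS ≈ 11 V

V_G = V_DD·R_2/(R_1+R_2) = 13×56/206 = 3.53 V.
Assume saturation: I_D = (k_n/2)(V_GS − V_t)² with V_GS = V_G − I_D·R_S = 3.53 − 2.2·I_D.
Substituting gives 6.05·I_D² − 15.2·I_D + 8.35 = 0, with roots I_D = 0.809 or 1.71 mA.
The root I_D = 1.71 mA gives V_GS = -0.218 V ≤ V_t, so take I_D = 0.809 mA.
Then V_GS = 1.75 V and V_DS = V_DD − I_D(R_D+R_S) = 13 − 0.809×2.67 = 10.8 V.
Saturation requires V_DS ≥ V_GS − V_t = 0.804 V; 10.8 ≥ 0.804 ✓.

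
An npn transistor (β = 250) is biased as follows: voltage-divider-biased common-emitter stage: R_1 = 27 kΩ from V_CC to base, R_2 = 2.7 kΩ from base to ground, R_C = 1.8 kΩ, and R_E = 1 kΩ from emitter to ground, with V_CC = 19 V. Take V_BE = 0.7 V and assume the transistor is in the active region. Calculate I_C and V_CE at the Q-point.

I_C ≈ 1 mA, V_CE ≈ 16 V

Thevenize the base divider: V_Th = V_CC·R_2/(R_1+R_2) = 19×2.7/29.7 = 1.73 V, R_Th = R_1‖R_2 = 2.45 kΩ.
Base-emitter loop: V_Th = I_B·R_Th + V_BE + (β+1)I_B·R_E, so I_B = (1.73 − 0.7) / (2.45 + 251×1) = 0.00405 mA.
I_C = β·I_B = 250×0.00405 = 1.01 mA, and I_E = (β+1)I_B = 1.02 mA.
V_CE = V_CC − I_C·R_C − I_E·R_E = 19 − 1.01×1.8 − 1.02×1 = 16.2 V.
V_CE = 16.2 V > 0.2 V confirms active-region operation.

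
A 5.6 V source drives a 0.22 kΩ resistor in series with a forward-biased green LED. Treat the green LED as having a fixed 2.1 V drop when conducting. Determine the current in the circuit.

KVL around the loop: 5.6 = V_D + I·R = 2.1 + I × 0.22 kΩ.
So I = (5.6 − 2.1) / 0.22 kΩ = 3.5 / 0.22 = 15.9 mA.

I ≈ 16 mA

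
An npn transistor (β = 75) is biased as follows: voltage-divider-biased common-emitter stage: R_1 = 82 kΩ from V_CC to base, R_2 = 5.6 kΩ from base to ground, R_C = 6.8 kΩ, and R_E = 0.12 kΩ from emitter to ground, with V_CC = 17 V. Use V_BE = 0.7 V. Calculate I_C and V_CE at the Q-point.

Thevenize the base divider: V_Th = V_CC·R_2/(R_1+R_2) = 17×5.6/87.6 = 1.09 V, R_Th = R_1‖R_2 = 5.24 kΩ.
Base-emitter loop: V_Th = I_B·R_Th + V_BE + (β+1)I_B·R_E, so I_B = (1.09 − 0.7) / (5.24 + 76×0.12) = 0.0269 mA.
I_C = β·I_B = 75×0.0269 = 2.02 mA, and I_E = (β+1)I_B = 2.05 mA.
V_CE = V_CC − I_C·R_C − I_E·R_E = 17 − 2.02×6.8 − 2.05×0.12 = 3.02 V.
V_CE = 3.02 V > 0.2 V confirms active-region operation.

I_C ≈ 2 mA, V_CE ≈ 3 V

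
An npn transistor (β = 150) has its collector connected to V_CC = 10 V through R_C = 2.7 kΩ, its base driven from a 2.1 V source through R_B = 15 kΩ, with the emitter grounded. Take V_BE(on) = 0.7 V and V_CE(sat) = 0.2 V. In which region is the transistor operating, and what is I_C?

Assume active: I_B = (2.1 − 0.7)/15 = 0.0933 mA, giving I_C = β·I_B = 14 mA.
But then V_CE = 10 − 14×2.7 = -27.8 V < V_CE(sat) = 0.2 V — impossible in the active region.
So the transistor is saturated. With V_CE = 0.2 V, I_C = (V_CC − 0.2)/R_C = 9.8/2.7 = 3.63 mA.
Check: β·I_B = 14 mA > I_C = 3.63 mA, confirming saturation.

saturation; I_C ≈ 3.6 mA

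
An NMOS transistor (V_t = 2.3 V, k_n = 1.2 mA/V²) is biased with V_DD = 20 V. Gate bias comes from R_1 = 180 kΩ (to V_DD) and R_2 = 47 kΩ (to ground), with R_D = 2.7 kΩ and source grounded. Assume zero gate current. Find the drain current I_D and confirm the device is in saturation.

V_G = V_DD·R_2/(R_1+R_2) = 20×47/227 = 4.14 V. With the source grounded, V_GS = V_G = 4.14 V.
Assume saturation: I_D = (k_n/2)(V_GS − V_t)² = (1.2/2)×(4.14 − 2.3)² = 0.6×1.84² = 2.03 mA.
V_DS = V_DD − I_D·R_D = 20 − 2.03×2.7 = 14.5 V.
Saturation requires V_DS ≥ V_GS − V_t = 1.84 V; 14.5 ≥ 1.84 ✓.

I_D ≈ 2 mA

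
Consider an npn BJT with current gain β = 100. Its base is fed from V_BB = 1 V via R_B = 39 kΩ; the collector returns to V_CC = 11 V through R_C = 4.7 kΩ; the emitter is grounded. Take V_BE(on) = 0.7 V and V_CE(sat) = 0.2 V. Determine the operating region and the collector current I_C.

Assume active. Base-emitter loop: I_B = (V_BB − V_BE)/R_B = (1 − 0.7)/39 = 0.00769 mA.
I_C = β·I_B = 100×0.00769 = 0.769 mA.
V_CE = V_CC − I_C·R_C = 11 − 0.769×4.7 = 7.38 V > V_CE(sat), so the active-region assumption holds.

active; I_C ≈ 0.77 mA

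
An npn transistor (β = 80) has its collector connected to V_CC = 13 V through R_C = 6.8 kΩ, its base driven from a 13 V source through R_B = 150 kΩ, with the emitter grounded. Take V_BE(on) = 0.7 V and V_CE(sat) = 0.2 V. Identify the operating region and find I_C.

saturation; I_C ≈ 1.9 mA

Assume active: I_B = (13 − 0.7)/150 = 0.082 mA, giving I_C = β·I_B = 6.56 mA.
But then V_CE = 13 − 6.56×6.8 = -31.6 V < V_CE(sat) = 0.2 V — impossible in the active region.
So the transistor is saturated. With V_CE = 0.2 V, I_C = (V_CC − 0.2)/R_C = 12.8/6.8 = 1.88 mA.
Check: β·I_B = 6.56 mA > I_C = 1.88 mA, confirming saturation.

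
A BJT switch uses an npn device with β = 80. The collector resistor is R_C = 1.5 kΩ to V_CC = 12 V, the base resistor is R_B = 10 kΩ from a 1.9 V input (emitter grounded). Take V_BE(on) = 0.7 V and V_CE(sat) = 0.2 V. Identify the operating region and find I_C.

saturation; I_C ≈ 7.9 mA

Assume active: I_B = (1.9 − 0.7)/10 = 0.12 mA, giving I_C = β·I_B = 9.6 mA.
But then V_CE = 12 − 9.6×1.5 = -2.4 V < V_CE(sat) = 0.2 V — impossible in the active region.
So the transistor is saturated. With V_CE = 0.2 V, I_C = (V_CC − 0.2)/R_C = 11.8/1.5 = 7.87 mA.
Check: β·I_B = 9.6 mA > I_C = 7.87 mA, confirming saturation.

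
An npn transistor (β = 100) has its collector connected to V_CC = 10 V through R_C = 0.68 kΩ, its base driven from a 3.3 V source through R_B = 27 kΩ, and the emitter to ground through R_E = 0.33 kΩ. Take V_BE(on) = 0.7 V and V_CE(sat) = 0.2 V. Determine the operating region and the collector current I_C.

active; I_C ≈ 4.3 mA

Assume active. Base-emitter loop: I_B = (V_BB − V_BE)/(R_B + (β+1)R_E) = (3.3 − 0.7)/(27 + 101×0.33) = 0.0431 mA.
I_C = β·I_B = 100×0.0431 = 4.31 mA.
V_CE = V_CC − I_C·R_C − I_E·R_E = 10 − 4.31×0.68 − 4.35×0.33 = 5.63 V > V_CE(sat), so the active-region assumption holds.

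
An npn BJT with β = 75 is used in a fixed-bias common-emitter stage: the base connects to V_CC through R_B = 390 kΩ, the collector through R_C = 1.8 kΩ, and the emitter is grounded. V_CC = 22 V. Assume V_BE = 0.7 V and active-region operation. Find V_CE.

V_CE ≈ 15 V

Base loop: V_CC = I_B·R_B + V_BE, so I_B = (22 − 0.7)/390 kΩ = 0.0546 mA.
In the active region I_C = β·I_B = 75 × 0.0546 = 4.1 mA.
Collector loop: V_CE = V_CC − I_C·R_C = 22 − 4.1×1.8 = 14.6 V.
Since V_CE = 14.6 V > V_CE(sat) ≈ 0.2 V, the transistor is in the active region as assumed.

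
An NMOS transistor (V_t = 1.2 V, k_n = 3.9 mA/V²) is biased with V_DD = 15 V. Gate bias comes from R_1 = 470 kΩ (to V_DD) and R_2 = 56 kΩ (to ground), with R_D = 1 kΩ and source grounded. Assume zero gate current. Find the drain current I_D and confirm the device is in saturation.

V_G = V_DD·R_2/(R_1+R_2) = 15×56/526 = 1.6 V. With the source grounded, V_GS = V_G = 1.6 V.
Assume saturation: I_D = (k_n/2)(V_GS − V_t)² = (3.9/2)×(1.6 − 1.2)² = 1.95×0.397² = 0.307 mA.
V_DS = V_DD − I_D·R_D = 15 − 0.307×1 = 14.7 V.
Saturation requires V_DS ≥ V_GS − V_t = 0.397 V; 14.7 ≥ 0.397 ✓.

I_D ≈ 0.31 mA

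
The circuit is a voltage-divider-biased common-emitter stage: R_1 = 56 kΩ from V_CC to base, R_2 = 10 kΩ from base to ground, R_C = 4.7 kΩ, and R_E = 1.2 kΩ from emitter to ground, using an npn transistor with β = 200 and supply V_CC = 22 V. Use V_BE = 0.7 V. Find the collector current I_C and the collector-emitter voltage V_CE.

Thevenize the base divider: V_Th = V_CC·R_2/(R_1+R_2) = 22×10/66 = 3.33 V, R_Th = R_1‖R_2 = 8.48 kΩ.
Base-emitter loop: V_Th = I_B·R_Th + V_BE + (β+1)I_B·R_E, so I_B = (3.33 − 0.7) / (8.48 + 201×1.2) = 0.0105 mA.
I_C = β·I_B = 200×0.0105 = 2.11 mA, and I_E = (β+1)I_B = 2.12 mA.
V_CE = V_CC − I_C·R_C − I_E·R_E = 22 − 2.11×4.7 − 2.12×1.2 = 9.54 V.
V_CE = 9.54 V > 0.2 V confirms active-region operation.

I_C ≈ 2.1 mA, V_CE ≈ 9.5 V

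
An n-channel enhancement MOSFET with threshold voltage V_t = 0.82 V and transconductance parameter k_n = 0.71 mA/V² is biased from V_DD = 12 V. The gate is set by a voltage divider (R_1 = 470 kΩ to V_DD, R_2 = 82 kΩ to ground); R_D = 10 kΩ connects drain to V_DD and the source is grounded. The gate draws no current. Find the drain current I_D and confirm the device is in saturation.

V_G = V_DD·R_2/(R_1+R_2) = 12×82/552 = 1.78 V. With the source grounded, V_GS = V_G = 1.78 V.
Assume saturation: I_D = (k_n/2)(V_GS − V_t)² = (0.71/2)×(1.78 − 0.82)² = 0.355×0.963² = 0.329 mA.
V_DS = V_DD − I_D·R_D = 12 − 0.329×10 = 8.71 V.
Saturation requires V_DS ≥ V_GS − V_t = 0.963 V; 8.71 ≥ 0.963 ✓.

I_D ≈ 0.33 mA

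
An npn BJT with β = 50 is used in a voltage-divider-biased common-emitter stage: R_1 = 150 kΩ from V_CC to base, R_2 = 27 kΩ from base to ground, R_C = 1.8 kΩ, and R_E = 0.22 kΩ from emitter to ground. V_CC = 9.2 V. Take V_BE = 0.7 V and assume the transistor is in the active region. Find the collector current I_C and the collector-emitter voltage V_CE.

I_C ≈ 1 mA, V_CE ≈ 7.1 V

Thevenize the base divider: V_Th = V_CC·R_2/(R_1+R_2) = 9.2×27/177 = 1.4 V, R_Th = R_1‖R_2 = 22.9 kΩ.
Base-emitter loop: V_Th = I_B·R_Th + V_BE + (β+1)I_B·R_E, so I_B = (1.4 − 0.7) / (22.9 + 51×0.22) = 0.0206 mA.
I_C = β·I_B = 50×0.0206 = 1.03 mA, and I_E = (β+1)I_B = 1.05 mA.
V_CE = V_CC − I_C·R_C − I_E·R_E = 9.2 − 1.03×1.8 − 1.05×0.22 = 7.11 V.
V_CE = 7.11 V > 0.2 V confirms active-region operation.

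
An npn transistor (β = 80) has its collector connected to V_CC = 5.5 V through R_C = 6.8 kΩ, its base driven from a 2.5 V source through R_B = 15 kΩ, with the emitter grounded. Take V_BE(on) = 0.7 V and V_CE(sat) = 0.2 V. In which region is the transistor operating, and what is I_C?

saturation; I_C ≈ 0.78 mA

Assume active: I_B = (2.5 − 0.7)/15 = 0.12 mA, giving I_C = β·I_B = 9.6 mA.
But then V_CE = 5.5 − 9.6×6.8 = -59.8 V < V_CE(sat) = 0.2 V — impossible in the active region.
So the transistor is saturated. With V_CE = 0.2 V, I_C = (V_CC − 0.2)/R_C = 5.3/6.8 = 0.779 mA.
Check: β·I_B = 9.6 mA > I_C = 0.779 mA, confirming saturation.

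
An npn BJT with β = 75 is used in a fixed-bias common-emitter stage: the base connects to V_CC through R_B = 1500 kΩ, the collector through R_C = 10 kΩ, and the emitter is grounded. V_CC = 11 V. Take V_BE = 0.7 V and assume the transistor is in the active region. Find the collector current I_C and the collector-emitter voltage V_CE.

Base loop: V_CC = I_B·R_B + V_BE, so I_B = (11 − 0.7)/1500 kΩ = 0.00687 mA.
In the active region I_C = β·I_B = 75 × 0.00687 = 0.515 mA.
Collector loop: V_CE = V_CC − I_C·R_C = 11 − 0.515×10 = 5.85 V.
Since V_CE = 5.85 V > V_CE(sat) ≈ 0.2 V, the transistor is in the active region as assumed.

I_C ≈ 0.52 mA, V_CE ≈ 5.8 V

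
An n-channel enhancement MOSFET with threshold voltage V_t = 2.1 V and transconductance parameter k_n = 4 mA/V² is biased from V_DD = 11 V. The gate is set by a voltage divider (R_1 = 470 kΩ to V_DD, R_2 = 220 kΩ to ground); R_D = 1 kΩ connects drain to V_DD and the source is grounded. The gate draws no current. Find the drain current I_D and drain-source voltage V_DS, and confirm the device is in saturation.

I_D ≈ 4 mA, V_DS ≈ 7 V

V_G = V_DD·R_2/(R_1+R_2) = 11×220/690 = 3.51 V. With the source grounded, V_GS = V_G = 3.51 V.
Assume saturation: I_D = (k_n/2)(V_GS − V_t)² = (4/2)×(3.51 − 2.1)² = 2×1.41² = 3.96 mA.
V_DS = V_DD − I_D·R_D = 11 − 3.96×1 = 7.04 V.
Saturation requires V_DS ≥ V_GS − V_t = 1.41 V; 7.04 ≥ 1.41 ✓.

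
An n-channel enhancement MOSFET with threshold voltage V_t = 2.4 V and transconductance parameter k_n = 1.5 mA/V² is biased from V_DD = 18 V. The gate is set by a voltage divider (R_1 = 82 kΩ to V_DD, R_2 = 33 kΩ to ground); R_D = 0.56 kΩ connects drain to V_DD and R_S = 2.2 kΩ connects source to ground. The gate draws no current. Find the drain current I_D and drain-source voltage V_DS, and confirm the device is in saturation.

I_D ≈ 0.79 mA, V_DS ≈ 16 V

V_G = V_DD·R_2/(R_1+R_2) = 18×33/115 = 5.17 V.
Assume saturation: I_D = (k_n/2)(V_GS − V_t)² with V_GS = V_G − I_D·R_S = 5.17 − 2.2·I_D.
Substituting gives 3.63·I_D² − 10.1·I_D + 5.73 = 0, with roots I_D = 0.79 or 2 mA.
The root I_D = 2 mA gives V_GS = 0.767 V ≤ V_t, so take I_D = 0.79 mA.
Then V_GS = 3.43 V and V_DS = V_DD − I_D(R_D+R_S) = 18 − 0.79×2.76 = 15.8 V.
Saturation requires V_DS ≥ V_GS − V_t = 1.03 V; 15.8 ≥ 1.03 ✓.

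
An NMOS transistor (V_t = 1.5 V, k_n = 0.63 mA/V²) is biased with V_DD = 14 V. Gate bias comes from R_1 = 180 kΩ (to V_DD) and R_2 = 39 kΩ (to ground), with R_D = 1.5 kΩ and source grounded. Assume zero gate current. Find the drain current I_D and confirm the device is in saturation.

I_D ≈ 0.31 mA

V_G = V_DD·R_2/(R_1+R_2) = 14×39/219 = 2.49 V. With the source grounded, V_GS = V_G = 2.49 V.
Assume saturation: I_D = (k_n/2)(V_GS − V_t)² = (0.63/2)×(2.49 − 1.5)² = 0.315×0.993² = 0.311 mA.
V_DS = V_DD − I_D·R_D = 14 − 0.311×1.5 = 13.5 V.
Saturation requires V_DS ≥ V_GS − V_t = 0.993 V; 13.5 ≥ 0.993 ✓.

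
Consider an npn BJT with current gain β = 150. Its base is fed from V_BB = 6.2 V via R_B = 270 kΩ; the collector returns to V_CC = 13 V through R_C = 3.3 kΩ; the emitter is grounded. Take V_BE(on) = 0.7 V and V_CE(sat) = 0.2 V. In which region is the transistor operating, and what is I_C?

Assume active. Base-emitter loop: I_B = (V_BB − V_BE)/R_B = (6.2 − 0.7)/270 = 0.0204 mA.
I_C = β·I_B = 150×0.0204 = 3.06 mA.
V_CE = V_CC − I_C·R_C = 13 − 3.06×3.3 = 2.92 V > V_CE(sat), so the active-region assumption holds.

active; I_C ≈ 3.1 mA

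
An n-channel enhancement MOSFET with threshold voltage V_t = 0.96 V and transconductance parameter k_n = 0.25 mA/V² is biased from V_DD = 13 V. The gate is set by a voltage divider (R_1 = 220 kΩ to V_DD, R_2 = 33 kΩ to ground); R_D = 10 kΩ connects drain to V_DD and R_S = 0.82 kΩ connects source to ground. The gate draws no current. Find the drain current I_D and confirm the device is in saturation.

I_D ≈ 0.059 mA

V_G = V_DD·R_2/(R_1+R_2) = 13×33/253 = 1.7 V.
Assume saturation: I_D = (k_n/2)(V_GS − V_t)² with V_GS = V_G − I_D·R_S = 1.7 − 0.82·I_D.
Substituting gives 0.084·I_D² − 1.15·I_D + 0.0676 = 0, with roots I_D = 0.059 or 13.6 mA.
The root I_D = 13.6 mA gives V_GS = -9.48 V ≤ V_t, so take I_D = 0.059 mA.
Then V_GS = 1.65 V and V_DS = V_DD − I_D(R_D+R_S) = 13 − 0.059×10.8 = 12.4 V.
Saturation requires V_DS ≥ V_GS − V_t = 0.687 V; 12.4 ≥ 0.687 ✓.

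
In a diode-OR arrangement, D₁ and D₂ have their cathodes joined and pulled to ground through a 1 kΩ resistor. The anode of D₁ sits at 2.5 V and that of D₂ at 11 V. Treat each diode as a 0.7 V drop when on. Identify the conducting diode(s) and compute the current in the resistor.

Assume both conduct. Then node N would need to be at both 2.5−0.7 = 1.8 V and 11−0.7 = 10.3 V, which is impossible.
Assume only D₂ conducts: V_N = 11 − 0.7 = 10.3 V, so I_R = 10.3/1 = 10.3 mA.
Check D₁: its anode-to-cathode voltage is 2.5 − 10.3 = -7.8 V < 0.7 V, so it is off. The assumption is consistent.

Only D₂ conducts; I_R ≈ 10 mA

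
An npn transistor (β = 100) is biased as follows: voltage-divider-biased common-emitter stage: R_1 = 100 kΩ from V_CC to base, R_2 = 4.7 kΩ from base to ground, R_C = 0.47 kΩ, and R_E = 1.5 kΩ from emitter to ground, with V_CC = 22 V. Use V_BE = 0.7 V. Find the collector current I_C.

Thevenize the base divider: V_Th = V_CC·R_2/(R_1+R_2) = 22×4.7/105 = 0.988 V, R_Th = R_1‖R_2 = 4.49 kΩ.
Base-emitter loop: V_Th = I_B·R_Th + V_BE + (β+1)I_B·R_E, so I_B = (0.988 − 0.7) / (4.49 + 101×1.5) = 0.00184 mA.
I_C = β·I_B = 100×0.00184 = 0.184 mA, and I_E = (β+1)I_B = 0.186 mA.
V_CE = V_CC − I_C·R_C − I_E·R_E = 22 − 0.184×0.47 − 0.186×1.5 = 21.6 V.
V_CE = 21.6 V > 0.2 V confirms active-region operation.

I_C ≈ 0.18 mA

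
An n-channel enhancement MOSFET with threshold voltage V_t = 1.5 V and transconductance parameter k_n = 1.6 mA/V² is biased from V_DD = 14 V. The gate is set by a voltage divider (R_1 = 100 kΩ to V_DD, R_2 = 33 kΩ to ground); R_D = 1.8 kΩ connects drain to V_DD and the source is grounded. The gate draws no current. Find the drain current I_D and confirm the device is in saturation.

I_D ≈ 3.1 mA

V_G = V_DD·R_2/(R_1+R_2) = 14×33/133 = 3.47 V. With the source grounded, V_GS = V_G = 3.47 V.
Assume saturation: I_D = (k_n/2)(V_GS − V_t)² = (1.6/2)×(3.47 − 1.5)² = 0.8×1.97² = 3.12 mA.
V_DS = V_DD − I_D·R_D = 14 − 3.12×1.8 = 8.39 V.
Saturation requires V_DS ≥ V_GS − V_t = 1.97 V; 8.39 ≥ 1.97 ✓.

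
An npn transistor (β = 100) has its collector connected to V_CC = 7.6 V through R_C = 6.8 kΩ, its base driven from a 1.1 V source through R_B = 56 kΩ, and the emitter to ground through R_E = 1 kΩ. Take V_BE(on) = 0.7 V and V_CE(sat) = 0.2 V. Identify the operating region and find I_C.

Assume active. Base-emitter loop: I_B = (V_BB − V_BE)/(R_B + (β+1)R_E) = (1.1 − 0.7)/(56 + 101×1) = 0.00255 mA.
I_C = β·I_B = 100×0.00255 = 0.255 mA.
V_CE = V_CC − I_C·R_C − I_E·R_E = 7.6 − 0.255×6.8 − 0.257×1 = 5.61 V > V_CE(sat), so the active-region assumption holds.

active; I_C ≈ 0.25 mA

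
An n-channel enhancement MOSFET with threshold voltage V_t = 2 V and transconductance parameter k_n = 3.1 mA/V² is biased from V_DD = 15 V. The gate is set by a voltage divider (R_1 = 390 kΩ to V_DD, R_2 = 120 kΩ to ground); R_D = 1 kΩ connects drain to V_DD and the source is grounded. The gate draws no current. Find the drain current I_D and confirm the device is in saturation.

I_D ≈ 3.6 mA

V_G = V_DD·R_2/(R_1+R_2) = 15×120/510 = 3.53 V. With the source grounded, V_GS = V_G = 3.53 V.
Assume saturation: I_D = (k_n/2)(V_GS − V_t)² = (3.1/2)×(3.53 − 2)² = 1.55×1.53² = 3.63 mA.
V_DS = V_DD − I_D·R_D = 15 − 3.63×1 = 11.4 V.
Saturation requires V_DS ≥ V_GS − V_t = 1.53 V; 11.4 ≥ 1.53 ✓.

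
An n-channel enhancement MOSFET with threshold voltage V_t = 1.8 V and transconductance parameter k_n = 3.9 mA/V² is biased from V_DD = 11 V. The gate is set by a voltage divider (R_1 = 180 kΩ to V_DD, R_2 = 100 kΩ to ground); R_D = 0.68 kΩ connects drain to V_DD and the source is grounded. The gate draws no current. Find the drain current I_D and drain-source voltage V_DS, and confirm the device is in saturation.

I_D ≈ 8.8 mA, V_DS ≈ 5 V

V_G = V_DD·R_2/(R_1+R_2) = 11×100/280 = 3.93 V. With the source grounded, V_GS = V_G = 3.93 V.
Assume saturation: I_D = (k_n/2)(V_GS − V_t)² = (3.9/2)×(3.93 − 1.8)² = 1.95×2.13² = 8.84 mA.
V_DS = V_DD − I_D·R_D = 11 − 8.84×0.68 = 4.99 V.
Saturation requires V_DS ≥ V_GS − V_t = 2.13 V; 4.99 ≥ 2.13 ✓.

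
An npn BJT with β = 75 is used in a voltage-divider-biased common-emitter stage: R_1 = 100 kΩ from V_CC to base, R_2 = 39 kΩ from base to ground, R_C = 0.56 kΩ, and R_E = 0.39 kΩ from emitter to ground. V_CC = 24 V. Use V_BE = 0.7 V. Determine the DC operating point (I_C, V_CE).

I_C ≈ 7.8 mA, V_CE ≈ 17 V

Thevenize the base divider: V_Th = V_CC·R_2/(R_1+R_2) = 24×39/139 = 6.73 V, R_Th = R_1‖R_2 = 28.1 kΩ.
Base-emitter loop: V_Th = I_B·R_Th + V_BE + (β+1)I_B·R_E, so I_B = (6.73 − 0.7) / (28.1 + 76×0.39) = 0.105 mA.
I_C = β·I_B = 75×0.105 = 7.84 mA, and I_E = (β+1)I_B = 7.95 mA.
V_CE = V_CC − I_C·R_C − I_E·R_E = 24 − 7.84×0.56 − 7.95×0.39 = 16.5 V.
V_CE = 16.5 V > 0.2 V confirms active-region operation.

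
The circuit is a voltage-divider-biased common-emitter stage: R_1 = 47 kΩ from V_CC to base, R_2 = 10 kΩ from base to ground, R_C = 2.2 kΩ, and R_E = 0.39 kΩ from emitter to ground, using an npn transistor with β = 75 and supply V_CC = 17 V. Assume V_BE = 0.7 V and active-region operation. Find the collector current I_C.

I_C ≈ 4.5 mA

Thevenize the base divider: V_Th = V_CC·R_2/(R_1+R_2) = 17×10/57 = 2.98 V, R_Th = R_1‖R_2 = 8.25 kΩ.
Base-emitter loop: V_Th = I_B·R_Th + V_BE + (β+1)I_B·R_E, so I_B = (2.98 − 0.7) / (8.25 + 76×0.39) = 0.0602 mA.
I_C = β·I_B = 75×0.0602 = 4.52 mA, and I_E = (β+1)I_B = 4.58 mA.
V_CE = V_CC − I_C·R_C − I_E·R_E = 17 − 4.52×2.2 − 4.58×0.39 = 5.27 V.
V_CE = 5.27 V > 0.2 V confirms active-region operation.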